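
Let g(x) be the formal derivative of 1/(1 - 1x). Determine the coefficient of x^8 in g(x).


Differentiate termwise: d/dx sum_{k>=0} 1^k x^k = sum_{k>=1} k 1^k x^(k-1) = sum_{j>=0} (j+1) 1^(j+1) x^j.
Equivalently, d/dx [1/(1 - 1x)] = 1/(1 - 1x)^2.
For j = 8: 9 * 1^9 = 9 * 1 = 9.

9


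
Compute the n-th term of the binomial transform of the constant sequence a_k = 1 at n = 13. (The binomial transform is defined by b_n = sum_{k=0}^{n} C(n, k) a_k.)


With a_k = 1 for all k, b_n = sum_{k=0}^{n} C(n, k) = 2^n by the binomial theorem.
For n = 13: 2^13 = 8192.

8192


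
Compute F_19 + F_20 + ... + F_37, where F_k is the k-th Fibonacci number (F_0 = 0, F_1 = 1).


Use the identity sum_{k=0}^{N} F_k = F_{N+2} - 1 (which follows from F_{k+2} - F_{k+1} = F_k). Then
sum_{k=19}^{37} F_k = (F_{39} - 1) - (F_{20} - 1) = F_{39} - F_{20}.
Computing: F_{39} = 63245986, F_{20} = 6765, so
Sum = 63245986 - 6765 = 63239221.

63239221


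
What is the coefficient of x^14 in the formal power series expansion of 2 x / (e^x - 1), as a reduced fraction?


The exponential generating function for Bernoulli numbers is
x / (e^x - 1) = sum_{k>=0} B_k x^k / k!.
So the coefficient of x^14 in 2 x / (e^x - 1) is 2 B_14 / 14!.
Computing: B_14 = 7/6, 14! = 87178291200, giving
2 * 7/6 / 87178291200 = 1/37362124800.

1/37362124800


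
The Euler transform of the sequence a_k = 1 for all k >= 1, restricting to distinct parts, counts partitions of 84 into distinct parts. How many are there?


Partitions of 84 into distinct parts can be computed via generating function.
Product (1+x)(1+x^2)(1+x^3)...
The coefficient of x^84 = 111322

111322


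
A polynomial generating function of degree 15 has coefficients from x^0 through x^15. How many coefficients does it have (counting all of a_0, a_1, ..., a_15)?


A polynomial of degree 15 takes the form a_0 + a_1 x + ... + a_15 x^15.
The number of coefficients is 15 + 1 = 16.

16


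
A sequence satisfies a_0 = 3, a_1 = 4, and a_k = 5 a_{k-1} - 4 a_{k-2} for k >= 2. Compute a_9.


The characteristic equation is t^2 - 5 t + 4 = 0, with roots r_1 = 4 and r_2 = 1 (so c_1 = r_1 + r_2, c_2 = -r_1 r_2 as required).
One can use the closed form a_n = A r_1^n + B r_2^n, but direct iteration is more reliable:
a_0 = 3, a_1 = 4, a_2 = 8, a_3 = 24, a_4 = 88, a_5 = 344, a_6 = 1368, a_7 = 5464, a_8 = 21848, a_9 = 87384.
So a_9 = 87384.

87384


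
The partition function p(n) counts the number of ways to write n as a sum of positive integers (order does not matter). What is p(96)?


Using the generating function prod_{k>=1} 1/(1-x^k), we compute p(96).
By dynamic programming over parts 1 through 96:
p(96) = 118114304

118114304


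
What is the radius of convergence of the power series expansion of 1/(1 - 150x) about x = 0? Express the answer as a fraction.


Expanding 1/(1 - 150x) = sum_{k>=0} 150^k x^k, the series converges when |150x| < 1, i.e., |x| < 1/150.
So the radius of convergence is 1/150 = 1/150.

1/150


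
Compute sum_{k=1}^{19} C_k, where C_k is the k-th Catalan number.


C_1 through C_19: 1, 2, 5, 14, 42, 132, 429, 1430, 4862, 16796, 58786, 208012, 742900, 2674440, 9694845, 35357670, 129644790, 477638700, 1767263190
Sum = 1 + 2 + 5 + 14 + 42 + 132 + 429 + 1430 + 4862 + 16796 + 58786 + 208012 + 742900 + 2674440 + 9694845 + 35357670 + 129644790 + 477638700 + 1767263190
= 2423307046

2423307046


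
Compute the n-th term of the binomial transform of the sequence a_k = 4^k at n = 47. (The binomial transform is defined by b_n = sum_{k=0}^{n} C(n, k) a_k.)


With a_k = 4^k, b_n = sum_{k=0}^{n} C(n, k) 4^k = (1 + 4)^n by the binomial theorem.
For n = 47: (1 + 4)^47 = 5^47 = 710542735760100185871124267578125.

710542735760100185871124267578125


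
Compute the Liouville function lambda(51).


The Liouville function is lambda(k) = (-1)^Omega(k), where Omega(k) counts the prime factors of k with multiplicity.
Factoring: 51 = 3 * 17, so Omega(51) = 2.
lambda(51) = (-1)^2 = 1.

1


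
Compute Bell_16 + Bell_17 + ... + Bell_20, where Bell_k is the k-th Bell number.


Recall Bell_k counts set partitions of a k-set (with Bell_0 = 1 by convention).
Bell_16 through Bell_20: 10480142147, 82864869804, 682076806159, 5832742205057, 51724158235372
Sum = 10480142147 + 82864869804 + 682076806159 + 5832742205057 + 51724158235372 = 58332322258539.

58332322258539


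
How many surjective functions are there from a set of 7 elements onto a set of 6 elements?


By inclusion-exclusion on which target elements are missed, the number of surjections from an n-set onto a k-set is
surj(n, k) = sum_{j=0}^{k} (-1)^j C(k, j) (k - j)^n.
Equivalently surj(n, k) = k! * S(n, k), where S(n, k) is the Stirling number of the second kind.
For n = 7, k = 6:
S(7, 6) = 21, so
surj = 6! * 21 = 720 * 21 = 15120.

15120


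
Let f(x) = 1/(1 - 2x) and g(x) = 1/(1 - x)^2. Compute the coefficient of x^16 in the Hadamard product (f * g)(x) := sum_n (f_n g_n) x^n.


f has coefficients f_k = 2^k. For g = 1/(1 - x)^2 the coefficient is g_k = C(k + 1, 1) = k + 1. The Hadamard coefficient is (f * g)_k = 2^k * (k + 1).
For k = 16: 2^16 * 17 = 65536 * 17 = 1114112.

1114112


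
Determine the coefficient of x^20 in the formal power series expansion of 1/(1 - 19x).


The geometric series identity gives 1/(1 - c x) = sum_{k>=0} c^k x^k, so the coefficient of x^k is c^k.
Here c = 19 and k = 20.
Computing: 19^20 = 37589973457545958193355601

37589973457545958193355601


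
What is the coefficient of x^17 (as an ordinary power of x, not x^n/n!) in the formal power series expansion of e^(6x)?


The exponential series is e^y = sum_{k>=0} y^k / k!. Substituting y = 6x gives
e^(6x) = sum_{k>=0} 6^k x^k / k!.
So the coefficient of x^n is a^n/n! with a = 6, n = 17:
6^17 / 17! = 16926659444736/355687428096000 = 708588/14889875

708588/14889875


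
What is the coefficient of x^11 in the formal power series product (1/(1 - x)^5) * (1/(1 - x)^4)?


Combine the factors: (1/(1 - x)^5) * (1/(1 - x)^4) = 1/(1 - x)^9.
Then use 1/(1 - x)^r = sum_{k>=0} C(k + r - 1, r - 1) x^k with r = 9 and k = 11:
C(19, 8) = 75582.

75582


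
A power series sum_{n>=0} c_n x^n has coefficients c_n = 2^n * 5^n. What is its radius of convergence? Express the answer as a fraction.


By the root test (Cauchy-Hadamard), the radius is R = 1 / limsup_n |c_n|^(1/n).
Here |c_n|^(1/n) = (2^n * 5^n)^(1/n) = 2 * 5 = 10 for all n.
So R = 1/10 = 1/10.

1/10


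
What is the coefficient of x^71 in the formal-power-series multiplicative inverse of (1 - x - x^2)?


Let the inverse be f(x) = sum_{k>=0} a_k x^k. From f(x) * (1 - x - x^2) = 1 and matching coefficients:
 x^0: a_0 = 1.
 x^1: a_1 - a_0 = 0, so a_1 = 1.
 x^k (k >= 2): a_k - a_{k-1} - a_{k-2} = 0, i.e. a_k = a_{k-1} + a_{k-2}.
This is the Fibonacci-type recurrence shifted so that a_0 = a_1 = 1.
Iterating: a_0=1, a_1=1, a_2=2, a_3=3, a_4=5, a_5=8, a_6=13, a_7=21, a_8=34, a_9=55, ...
a_71 = 498454011879264.

498454011879264


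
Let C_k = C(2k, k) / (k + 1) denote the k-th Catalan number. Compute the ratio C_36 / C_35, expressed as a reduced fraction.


Using C_k = (2k)! / (k! (k+1)!), the ratio C_{k+1}/C_k simplifies to
C_{k+1}/C_k = [(2k+2)! / ((k+1)! (k+2)!)] * [k! (k+1)! / (2k)!]
 = (2k+2)(2k+1) / ((k+1)(k+2)) = 2(2k+1) / (k+2).
For k = 35: 2(2*35 + 1) / (35 + 2) = 142/37 = 142/37.

142/37


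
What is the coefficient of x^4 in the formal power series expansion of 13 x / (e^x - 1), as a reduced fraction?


The exponential generating function for Bernoulli numbers is
x / (e^x - 1) = sum_{k>=0} B_k x^k / k!.
So the coefficient of x^4 in 13 x / (e^x - 1) is 13 B_4 / 4!.
Computing: B_4 = -1/30, 4! = 24, giving
13 * -1/30 / 24 = -13/720.

-13/720


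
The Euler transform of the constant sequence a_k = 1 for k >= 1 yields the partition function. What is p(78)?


The Euler transform converts the sequence a_k = 1 into the number of integer partitions.
Using the recurrence or dynamic programming:
p(78) = 12132164

12132164


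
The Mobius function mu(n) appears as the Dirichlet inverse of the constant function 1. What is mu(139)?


139 = 139 (all distinct primes).
mu(139) = (-1)^1 = -1

-1


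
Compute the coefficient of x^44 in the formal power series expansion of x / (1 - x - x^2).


Let f(x) = sum_{k>=0} a_k x^k. Multiplying f(x) * (1 - x - x^2) = x and matching coefficients gives a_0 = 0, a_1 = 1, and a_k = a_{k-1} + a_{k-2} for k >= 2. These are the Fibonacci numbers F_k.
Iterating from F_0 = 0, F_1 = 1:
F_0=0, F_1=1, F_2=1, F_3=2, F_4=3, F_5=5, F_6=8, F_7=13, F_8=21, F_9=34, ...
F_44 = 701408733.

701408733


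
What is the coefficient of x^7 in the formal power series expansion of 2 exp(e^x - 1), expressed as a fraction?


exp(e^x - 1) is the exponential generating function for the Bell numbers Bell_k: exp(e^x - 1) = sum_{k>=0} Bell_k x^k / k!.
So the coefficient of x^7 in 2 exp(e^x - 1) is 2 Bell_7 / 7!.
Computing: Bell_7 = 877 and 7! = 5040, giving
2 * 877/5040 = 877/2520.

877/2520


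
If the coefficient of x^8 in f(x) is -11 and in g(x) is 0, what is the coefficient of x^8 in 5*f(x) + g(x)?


Scalar multiplication scales coefficients: 5 * -11 = -55.
Then add the g coefficient: -55 + 0
= -55

-55


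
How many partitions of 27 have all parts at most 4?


Using the generating function (1-x)^(-1)(1-x^2)^(-1)...(1-x^4)^(-1),
the coefficient of x^27 counts these restricted partitions.
Result = 225

225


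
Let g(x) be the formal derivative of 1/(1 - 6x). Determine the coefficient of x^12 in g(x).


Differentiate termwise: d/dx sum_{k>=0} 6^k x^k = sum_{k>=1} k 6^k x^(k-1) = sum_{j>=0} (j+1) 6^(j+1) x^j.
Equivalently, d/dx [1/(1 - 6x)] = 6/(1 - 6x)^2.
For j = 12: 13 * 6^13 = 13 * 13060694016 = 169789022208.

169789022208


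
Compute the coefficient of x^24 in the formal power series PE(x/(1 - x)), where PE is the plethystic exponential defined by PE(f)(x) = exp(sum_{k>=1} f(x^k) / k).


For f(x) = x/(1 - x) we have
sum_{k>=1} f(x^k) / k = sum_{k>=1} (1/k) * x^k / (1 - x^k) = sum_{k, m >= 1} x^(k m) / k,
which after exponentiating simplifies to
PE(x/(1 - x)) = prod_{k>=1} 1 / (1 - x^k).
This is the generating function for the partition function p(n), so the coefficient of x^24 is p(24).
Computing p(24) by dynamic programming over parts 1, 2, ..., 24: p(24) = 1575.

1575


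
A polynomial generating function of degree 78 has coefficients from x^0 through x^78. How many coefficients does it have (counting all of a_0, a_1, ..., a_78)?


A polynomial of degree 78 takes the form a_0 + a_1 x + ... + a_78 x^78.
The number of coefficients is 78 + 1 = 79.

79


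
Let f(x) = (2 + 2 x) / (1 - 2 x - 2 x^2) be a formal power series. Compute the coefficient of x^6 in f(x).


Write f(x) = sum_{k>=0} a_k x^k. Multiplying both sides by 1 - 2 x - 2 x^2 gives
(1 - 2 x - 2 x^2) sum_{k>=0} a_k x^k = 2 + 2 x.
Matching coefficients:
 x^0: a_0 = 2
 x^1: a_1 - 2 a_0 = 2  =>  a_1 = 2*2 + 2 = 6
 x^k (k >= 2): a_k = 2 a_{k-1} + 2 a_{k-2}.
Iterating: a_2 = 16, a_3 = 44, a_4 = 120, a_5 = 328, a_6 = 896.
So the coefficient of x^6 is 896.

896


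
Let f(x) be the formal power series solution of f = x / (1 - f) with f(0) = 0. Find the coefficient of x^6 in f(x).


Apply Lagrange inversion: f = x * phi(f) with phi(t) = 1/(1 - t), so
[x^n] f = (1/n) [t^(n-1)] phi(t)^n = (1/n) [t^(n-1)] (1 - t)^(-n) = (1/n) C(2n - 2, n - 1) = C_{n-1}.
For n = 6: C_5 = C(10, 5) / 6 = 252/6 = 42 = 42.

42


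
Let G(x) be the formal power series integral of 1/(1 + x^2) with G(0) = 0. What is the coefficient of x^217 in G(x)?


1/(1 + x^2) = sum_{j>=0} (-1)^j x^(2j). Integrating termwise with G(0) = 0:
G(x) = sum_{j>=0} (-1)^j x^(2j+1) / (2j+1) = arctan(x).
Only odd powers are nonzero. For x^217 write 217 = 2*108 + 1, giving
(-1)^108 / 217 = 1/217 = 1/217.

1/217


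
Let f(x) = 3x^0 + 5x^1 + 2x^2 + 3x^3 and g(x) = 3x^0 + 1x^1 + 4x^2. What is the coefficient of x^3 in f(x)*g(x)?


Cauchy product at x^3:
5*4 + 2*1 + 3*3
= 31

31


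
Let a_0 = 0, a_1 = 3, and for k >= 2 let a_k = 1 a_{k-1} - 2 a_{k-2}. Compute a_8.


Iterating the recurrence forward:
a_0 = 0
a_1 = 3
a_2 = 1*3 - 2*0 = 3
a_3 = 1*3 - 2*3 = -3
a_4 = 1*-3 - 2*3 = -9
a_5 = 1*-9 - 2*-3 = -3
a_6 = 1*-3 - 2*-9 = 15
a_7 = 1*15 - 2*-3 = 21
a_8 = 1*21 - 2*15 = -9
So a_8 = -9.

-9


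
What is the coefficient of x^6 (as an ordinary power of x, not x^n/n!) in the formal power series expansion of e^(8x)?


The exponential series is e^y = sum_{k>=0} y^k / k!. Substituting y = 8x gives
e^(8x) = sum_{k>=0} 8^k x^k / k!.
So the coefficient of x^n is a^n/n! with a = 8, n = 6:
8^6 / 6! = 262144/720 = 16384/45

16384/45


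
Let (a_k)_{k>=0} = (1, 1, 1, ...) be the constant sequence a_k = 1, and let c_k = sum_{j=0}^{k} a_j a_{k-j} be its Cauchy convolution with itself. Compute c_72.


Since a_j = 1 for all j >= 0, the convolution sum becomes
c_k = sum_{j=0}^{k} 1 * 1 = 1 * (k + 1).
Equivalently, the generating function of (a_k) is 1/(1 - x) and its square is 1/(1 - x)^2 = sum_{k>=0} 1(k + 1) x^k.
For k = 72: 1 * 73 = 73.

73


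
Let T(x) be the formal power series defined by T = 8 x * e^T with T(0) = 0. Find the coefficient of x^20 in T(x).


Apply the Lagrange inversion formula: if T = 8 x * phi(T) with phi(t) = e^t, then
[x^n] T = 8^n * (1/n) [t^(n-1)] phi(t)^n = 8^n * (1/n) [t^(n-1)] e^(n t) = 8^n * (1/n) * n^(n-1) / (n-1)! = 8^n * n^(n-1) / n!.
When c = 1 this is the Cayley count of rooted labeled trees on n vertices, divided by n!.
For n = 20: 8^20 * 20^19 / 20! = 1152921504606846976 * 5242880000000000000000000/2432902008176640000 = 36893488147419103232000000000000000/14849255421.

36893488147419103232000000000000000/14849255421


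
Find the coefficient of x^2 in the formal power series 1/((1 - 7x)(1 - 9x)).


By partial fractions or Cauchy convolution:
The coefficient equals sum_{k=0}^{2} 7^k * 9^(2-k).
= 193

193


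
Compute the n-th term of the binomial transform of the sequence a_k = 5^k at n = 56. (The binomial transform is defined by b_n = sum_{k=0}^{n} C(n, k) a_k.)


With a_k = 5^k, b_n = sum_{k=0}^{n} C(n, k) 5^k = (1 + 5)^n by the binomial theorem.
For n = 56: (1 + 5)^56 = 6^56 = 37711171281396032013366321198900157303750656.

37711171281396032013366321198900157303750656


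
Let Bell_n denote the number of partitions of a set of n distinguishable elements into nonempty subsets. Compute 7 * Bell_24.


Bell_24 can be computed from the Bell triangle or from Dobinski's identity Bell_n = (1/e) * sum_{k>=0} k^n / k!.
Computing Bell_24 = 445958869294805289.
Then 7 * 445958869294805289 = 3121712085063637023.

3121712085063637023


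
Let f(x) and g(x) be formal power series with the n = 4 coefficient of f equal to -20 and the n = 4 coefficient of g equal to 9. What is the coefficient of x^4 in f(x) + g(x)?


Addition of formal power series is termwise.
The coefficient of x^4 in f + g = -20 + 9
= -11

-11


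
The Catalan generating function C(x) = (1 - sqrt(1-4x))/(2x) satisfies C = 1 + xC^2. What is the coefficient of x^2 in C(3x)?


Substituting x -> 3x scales the n-th coefficient by 3^n, so [x^2] C(3x) = 3^2 * C_2.
C_2 = C(2*2, 2)/(3) = 6/3 = 2.
So 3^2 * 2 = 9 * 2 = 18.

18


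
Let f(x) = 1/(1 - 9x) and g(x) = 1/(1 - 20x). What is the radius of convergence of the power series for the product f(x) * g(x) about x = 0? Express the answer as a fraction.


The radius of 1/(1 - 9x) is 1/9 (nearest singularity at x = 1/9), and the radius of 1/(1 - 20x) is 1/20.
The product f(x)*g(x) = 1/((1 - 9x)(1 - 20x)) has singularities at both 1/9 and 1/20, so its radius of convergence is the distance to the nearest one:
min(1/9, 1/20) = 1/20.

1/20


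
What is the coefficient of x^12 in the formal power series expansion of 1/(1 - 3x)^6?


The general identity 1/(1 - c x)^r = sum_{k>=0} c^k C(k + r - 1, r - 1) x^k follows by substituting y = c x into 1/(1 - y)^r = sum_{k>=0} C(k + r - 1, r - 1) y^k.
For c = 3, r = 6, k = 12:
3^12 * C(17, 5) = 531441 * 6188 = 3288556908.

3288556908


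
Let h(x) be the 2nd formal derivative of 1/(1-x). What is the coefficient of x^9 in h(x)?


Differentiating 2 times: d^2/dx^2 [1/(1-x)] = 2!/(1-x)^3.
The expansion 1/(1-x)^3 = sum_{k>=0} C(k+2, 2) x^k, so the coefficient of x^n in 2!/(1-x)^3 is 2! * C(n+2, 2).
For n = 9: 2 * C(11, 2) = 2 * 55 = 110

110


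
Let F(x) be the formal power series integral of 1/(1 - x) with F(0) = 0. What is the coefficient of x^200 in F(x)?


1/(1 - x) = sum_{k>=0} x^k. Integrating termwise and using F(0) = 0 gives
F(x) = sum_{k>=0} x^(k+1) / (k+1) = sum_{m>=1} x^m / m = -ln(1 - x).
So the coefficient of x^200 is 1/200 = 1/200.

1/200


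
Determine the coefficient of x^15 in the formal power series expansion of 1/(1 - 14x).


The geometric series identity gives 1/(1 - c x) = sum_{k>=0} c^k x^k, so the coefficient of x^k is c^k.
Here c = 14 and k = 15.
Computing: 14^15 = 155568095557812224

155568095557812224


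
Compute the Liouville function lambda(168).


The Liouville function is lambda(k) = (-1)^Omega(k), where Omega(k) counts the prime factors of k with multiplicity.
Factoring: 168 = 2 * 2 * 2 * 3 * 7, so Omega(168) = 5.
lambda(168) = (-1)^5 = -1.

-1


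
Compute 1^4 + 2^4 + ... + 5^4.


This power sum has a closed form given by Faulhaber's formula
sum_{k=1}^{m} k^p = (1 / (p + 1)) * sum_{j=0}^{p} C(p + 1, j) B_j m^(p + 1 - j),
but for small m direct computation is fastest:
1 + 16 + 81 + 256 + 625 = 979.

979


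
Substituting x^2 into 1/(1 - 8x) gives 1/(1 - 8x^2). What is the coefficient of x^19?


Since 1/(1 - 8x^2) only has even powers of x,
the coefficient of x^19 (odd) is 0.

0


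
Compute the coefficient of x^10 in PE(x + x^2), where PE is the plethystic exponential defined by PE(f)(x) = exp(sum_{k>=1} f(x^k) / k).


With f(x) = x + x^2, the exponent is sum_{k>=1} (x^k + x^(2k)) / k = -ln(1 - x) - ln(1 - x^2). Exponentiating:
PE(x + x^2) = 1 / ((1 - x)(1 - x^2)).
This is the generating function for partitions of n into parts of size 1 or 2. The number of 2's can be any j in 0..5, and the rest are 1's, so
[x^10] = floor(10/2) + 1 = 6.

6


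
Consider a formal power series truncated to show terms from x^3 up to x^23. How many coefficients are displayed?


From x^3 to x^23 inclusive, the count is 23 - 3 + 1 = 21.

21


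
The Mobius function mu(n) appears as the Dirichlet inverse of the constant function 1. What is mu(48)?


48 has a squared prime factor, so mu(48) = 0.
Factorization reveals a repeated prime.

0


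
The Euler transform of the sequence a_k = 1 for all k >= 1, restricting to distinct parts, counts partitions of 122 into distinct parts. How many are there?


Partitions of 122 into distinct parts can be computed via generating function.
Product (1+x)(1+x^2)(1+x^3)...
The coefficient of x^122 = 2556284

2556284


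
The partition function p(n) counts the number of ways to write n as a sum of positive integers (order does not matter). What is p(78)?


Using the generating function prod_{k>=1} 1/(1-x^k), we compute p(78).
By dynamic programming over parts 1 through 78:
p(78) = 12132164

12132164


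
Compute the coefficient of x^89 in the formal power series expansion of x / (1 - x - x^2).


Let f(x) = sum_{k>=0} a_k x^k. Multiplying f(x) * (1 - x - x^2) = x and matching coefficients gives a_0 = 0, a_1 = 1, and a_k = a_{k-1} + a_{k-2} for k >= 2. These are the Fibonacci numbers F_k.
Iterating from F_0 = 0, F_1 = 1:
F_0=0, F_1=1, F_2=1, F_3=2, F_4=3, F_5=5, F_6=8, F_7=13, F_8=21, F_9=34, ...
F_89 = 1779979416004714189.

1779979416004714189


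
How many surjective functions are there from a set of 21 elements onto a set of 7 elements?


By inclusion-exclusion on which target elements are missed, the number of surjections from an n-set onto a k-set is
surj(n, k) = sum_{j=0}^{k} (-1)^j C(k, j) (k - j)^n.
Equivalently surj(n, k) = k! * S(n, k), where S(n, k) is the Stirling number of the second kind.
For n = 21, k = 7:
S(21, 7) = 82310957214948, so
surj = 7! * 82310957214948 = 5040 * 82310957214948 = 414847224363337920.

414847224363337920


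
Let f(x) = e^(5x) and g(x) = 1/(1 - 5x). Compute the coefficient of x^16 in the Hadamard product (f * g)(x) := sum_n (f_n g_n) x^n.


Expanding: f_k = 5^k/k! (from e^(5x)) and g_k = 5^k (from 1/(1 - 5x)). So the Hadamard coefficient (f * g)_k = 5^k 5^k / k! = (25)^k / k!.
For k = 16: 25^16/16! = 23283064365386962890625/20922789888000 = 186264514923095703125/167382319104.

186264514923095703125/167382319104


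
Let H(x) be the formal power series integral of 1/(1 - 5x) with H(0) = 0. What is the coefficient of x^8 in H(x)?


1/(1 - 5x) = sum_{k>=0} 5^k x^k. Integrating termwise with H(0) = 0:
H(x) = sum_{k>=0} 5^k x^(k+1) / (k+1) = sum_{m>=1} 5^(m-1) x^m / m.
For m = 8: 5^7/8 = 78125/8 = 78125/8.

78125/8


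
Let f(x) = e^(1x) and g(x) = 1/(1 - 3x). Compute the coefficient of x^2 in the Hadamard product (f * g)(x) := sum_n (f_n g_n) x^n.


Expanding: f_k = 1^k/k! (from e^(1x)) and g_k = 3^k (from 1/(1 - 3x)). So the Hadamard coefficient (f * g)_k = 1^k 3^k / k! = (3)^k / k!.
For k = 2: 3^2/2! = 9/2 = 9/2.

9/2


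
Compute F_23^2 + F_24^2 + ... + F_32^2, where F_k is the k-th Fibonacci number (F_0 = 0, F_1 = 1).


There is a standard identity sum_{k=0}^{N} F_k^2 = F_N * F_{N+1} (proved inductively from the telescoping relation F_k^2 = F_k F_{k+1} - F_{k-1} F_k). Then
sum_{k=23}^{32} F_k^2 = F_32 F_33 - F_22 F_23.
Computing: F_32 = 2178309, F_33 = 3524578, F_22 = 17711, F_23 = 28657.
Sum = 2178309 * 3524578 - 17711 * 28657 = 7677112434475.

7677112434475


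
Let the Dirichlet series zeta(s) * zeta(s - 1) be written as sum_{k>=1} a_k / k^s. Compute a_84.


Convolution gives a_k = sum_{d | k} d * 1 = sum_{d | k} d = sigma(k), the sum of positive divisors of k.
For k = 84, the divisors are 1, 2, 3, 4, 6, 7, 12, 14, 21, 28, 42, 84, so
sigma(84) = 1 + 2 + 3 + 4 + 6 + 7 + 12 + 14 + 21 + 28 + 42 + 84 = 224.

224


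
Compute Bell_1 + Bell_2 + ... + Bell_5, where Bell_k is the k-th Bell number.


Recall Bell_k counts set partitions of a k-set (with Bell_0 = 1 by convention).
Bell_1 through Bell_5: 1, 2, 5, 15, 52
Sum = 1 + 2 + 5 + 15 + 52 = 75.

75


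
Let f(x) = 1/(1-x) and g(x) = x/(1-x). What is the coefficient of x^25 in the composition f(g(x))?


First simplify the composition: f(g(x)) = 1/(1 - x/(1-x)) = (1-x)/((1-x) - x) = (1-x)/(1-2x).
Now extract the coefficient. Write (1-x)/(1-2x) = 1/(1-2x) - x/(1-2x).
The coefficient of x^n in 1/(1-2x) is 2^n, and in x/(1-2x) is 2^(n-1) (for n >= 1).
So the coefficient of x^25 is 2^25 - 2^24 = 33554432 - 16777216 = 16777216.

16777216


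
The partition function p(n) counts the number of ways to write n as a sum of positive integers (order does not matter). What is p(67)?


Using the generating function prod_{k>=1} 1/(1-x^k), we compute p(67).
By dynamic programming over parts 1 through 67:
p(67) = 2679689

2679689


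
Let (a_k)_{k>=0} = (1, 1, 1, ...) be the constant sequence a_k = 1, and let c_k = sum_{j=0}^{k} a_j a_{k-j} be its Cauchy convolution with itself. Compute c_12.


Since a_j = 1 for all j >= 0, the convolution sum becomes
c_k = sum_{j=0}^{k} 1 * 1 = 1 * (k + 1).
Equivalently, the generating function of (a_k) is 1/(1 - x) and its square is 1/(1 - x)^2 = sum_{k>=0} 1(k + 1) x^k.
For k = 12: 1 * 13 = 13.

13


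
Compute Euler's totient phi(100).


phi(n) counts integers in [1, n] coprime to n. Using the multiplicative formula phi(n) = n * prod_{p | n} (1 - 1/p):
100 = 2^2 * 5^2, so
phi(100) = 100 * (1 - 1/2) * (1 - 1/5) = 40.

40


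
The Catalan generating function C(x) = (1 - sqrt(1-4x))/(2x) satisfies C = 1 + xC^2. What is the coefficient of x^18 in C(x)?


Substituting x -> x scales the n-th coefficient by 1, so [x^18] C(x) = C_18.
C_18 = C(2*18, 18)/(19) = 9075135300/19 = 477638700.
= 477638700.

477638700


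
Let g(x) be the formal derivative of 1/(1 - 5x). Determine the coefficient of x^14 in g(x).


Differentiate termwise: d/dx sum_{k>=0} 5^k x^k = sum_{k>=1} k 5^k x^(k-1) = sum_{j>=0} (j+1) 5^(j+1) x^j.
Equivalently, d/dx [1/(1 - 5x)] = 5/(1 - 5x)^2.
For j = 14: 15 * 5^15 = 15 * 30517578125 = 457763671875.

457763671875


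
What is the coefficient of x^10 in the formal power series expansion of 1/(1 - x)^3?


The expansion 1/(1 - x)^r = sum_{k>=0} C(k + r - 1, r - 1) x^k follows from the multiset / negative-binomial theorem (or from repeated differentiation of the geometric series).
For r = 3 and k = 10:
C(12, 2) = 479001600 / (2 * 3628800) = 66.

66


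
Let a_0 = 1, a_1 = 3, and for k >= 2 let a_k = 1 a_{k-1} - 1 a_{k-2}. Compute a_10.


Iterating the recurrence forward:
a_0 = 1
a_1 = 3
a_2 = 1*3 - 1*1 = 2
a_3 = 1*2 - 1*3 = -1
a_4 = 1*-1 - 1*2 = -3
a_5 = 1*-3 - 1*-1 = -2
a_6 = 1*-2 - 1*-3 = 1
a_7 = 1*1 - 1*-2 = 3
a_8 = 1*3 - 1*1 = 2
a_9 = 1*2 - 1*3 = -1
a_10 = 1*-1 - 1*2 = -3
So a_10 = -3.

-3


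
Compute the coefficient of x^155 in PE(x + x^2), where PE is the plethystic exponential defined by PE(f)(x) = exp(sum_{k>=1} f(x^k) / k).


With f(x) = x + x^2, the exponent is sum_{k>=1} (x^k + x^(2k)) / k = -ln(1 - x) - ln(1 - x^2). Exponentiating:
PE(x + x^2) = 1 / ((1 - x)(1 - x^2)).
This is the generating function for partitions of n into parts of size 1 or 2. The number of 2's can be any j in 0..77, and the rest are 1's, so
[x^155] = floor(155/2) + 1 = 78.

78


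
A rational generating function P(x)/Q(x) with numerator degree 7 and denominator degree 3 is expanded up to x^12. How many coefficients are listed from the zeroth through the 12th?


Expanding up to x^12 gives the coefficients for x^0, x^1, ..., x^12.
That is 12 + 1 = 13 coefficients in total.

13


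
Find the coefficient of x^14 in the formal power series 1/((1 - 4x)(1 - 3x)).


By partial fractions or Cauchy convolution:
The coefficient equals sum_{k=0}^{14} 4^k * 3^(14-k).
= 1059392917

1059392917


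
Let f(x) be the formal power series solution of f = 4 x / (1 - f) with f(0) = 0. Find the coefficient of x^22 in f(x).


Apply Lagrange inversion: f = 4 x * phi(f) with phi(t) = 1/(1 - t), so
[x^n] f = 4^n * (1/n) [t^(n-1)] phi(t)^n = 4^n * (1/n) [t^(n-1)] (1 - t)^(-n) = 4^n * (1/n) C(2n - 2, n - 1) = 4^n * C_{n-1}.
For n = 22: C_21 = C(42, 21) / 22 = 538257874440/22 = 24466267020.
With the 4^22 = 17592186044416 factor, the coefficient is 17592186044416 * 24466267020 = 430415121228199435960320.

430415121228199435960320


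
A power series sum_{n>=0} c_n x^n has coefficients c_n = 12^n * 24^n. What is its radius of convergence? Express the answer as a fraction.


By the root test (Cauchy-Hadamard), the radius is R = 1 / limsup_n |c_n|^(1/n).
Here |c_n|^(1/n) = (12^n * 24^n)^(1/n) = 12 * 24 = 288 for all n.
So R = 1/288 = 1/288.

1/288


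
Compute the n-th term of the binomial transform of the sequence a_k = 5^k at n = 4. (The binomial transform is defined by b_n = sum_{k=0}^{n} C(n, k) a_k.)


With a_k = 5^k, b_n = sum_{k=0}^{n} C(n, k) 5^k = (1 + 5)^n by the binomial theorem.
For n = 4: (1 + 5)^4 = 6^4 = 1296.

1296


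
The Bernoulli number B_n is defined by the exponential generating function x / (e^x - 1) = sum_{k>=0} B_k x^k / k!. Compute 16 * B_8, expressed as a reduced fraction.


Bernoulli numbers can also be computed recursively via B_0 = 1 and sum_{j=0}^{m} C(m+1, j) B_j = 0 for m >= 1. Odd-index Bernoulli numbers vanish for k >= 3.
Computing B_8 = -1/30, so 16 * B_8 = 16 * -1/30 = -8/15.

-8/15


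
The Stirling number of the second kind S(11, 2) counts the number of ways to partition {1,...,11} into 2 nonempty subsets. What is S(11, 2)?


Using the explicit formula S(n,k) = (1/k!) sum_{j=0}^{k} (-1)^(k-j) C(k,j) j^n:
S(11, 2) = 1023
Equivalently, S(n,k) is n! times the coefficient of x^n in the EGF (e^x - 1)^k / k!.

1023


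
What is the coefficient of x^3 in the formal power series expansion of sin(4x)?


The Maclaurin series is sin(t) = sum_{k>=0} (-1)^k t^(2k+1) / (2k+1)!, so substituting t = 4x, only odd powers of x are nonzero, with coefficient of x^(2k+1) equal to (-1)^k 4^(2k+1) / (2k+1)!.
Write 3 = 2*1 + 1, giving the coefficient (-1)^1 * 4^3 / 3! = -64/6 = -32/3.

-32/3


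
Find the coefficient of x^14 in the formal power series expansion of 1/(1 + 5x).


Write 1/(1 + c x) = 1/(1 - (-c) x) and apply the geometric-series identity
1/(1 - y) = sum_{k>=0} y^k to get 1/(1 + c x) = sum_{k>=0} (-c)^k x^k.
So the coefficient of x^k is (-c)^k = (-1)^k * c^k.
Here c = 5 and k = 14:
(-5)^14 = 1 * 6103515625 = 6103515625

6103515625


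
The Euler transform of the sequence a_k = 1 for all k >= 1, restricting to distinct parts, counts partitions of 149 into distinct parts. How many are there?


Partitions of 149 into distinct parts can be computed via generating function.
Product (1+x)(1+x^2)(1+x^3)...
The coefficient of x^149 = 18108418

18108418


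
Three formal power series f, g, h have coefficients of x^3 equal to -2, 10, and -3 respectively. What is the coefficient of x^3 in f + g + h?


Series addition is componentwise:
-2 + 10 + -3
= 5

5


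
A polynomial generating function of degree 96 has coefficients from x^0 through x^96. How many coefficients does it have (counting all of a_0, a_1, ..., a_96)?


A polynomial of degree 96 takes the form a_0 + a_1 x + ... + a_96 x^96.
The number of coefficients is 96 + 1 = 97.

97


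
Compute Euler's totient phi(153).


phi(n) counts integers in [1, n] coprime to n. Using the multiplicative formula phi(n) = n * prod_{p | n} (1 - 1/p):
153 = 3^2 * 17, so
phi(153) = 153 * (1 - 1/3) * (1 - 1/17) = 96.

96


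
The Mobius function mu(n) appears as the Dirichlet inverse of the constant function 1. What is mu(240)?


240 has a squared prime factor, so mu(240) = 0.
Factorization reveals a repeated prime.

0


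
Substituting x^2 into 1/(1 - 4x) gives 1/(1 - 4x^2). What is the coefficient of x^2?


The coefficient of x^(2m) in 1/(1 - 4x^2) is 4^m.
With n = 2 = 2*1, the coefficient is 4^1 = 4.

4


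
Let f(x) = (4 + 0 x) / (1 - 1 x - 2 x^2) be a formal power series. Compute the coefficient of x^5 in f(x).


Write f(x) = sum_{k>=0} a_k x^k. Multiplying both sides by 1 - 1 x - 2 x^2 gives
(1 - 1 x - 2 x^2) sum_{k>=0} a_k x^k = 4 + 0 x.
Matching coefficients:
 x^0: a_0 = 4
 x^1: a_1 - 1 a_0 = 0  =>  a_1 = 1*4 + 0 = 4
 x^k (k >= 2): a_k = 1 a_{k-1} + 2 a_{k-2}.
Iterating: a_2 = 12, a_3 = 20, a_4 = 44, a_5 = 84.
So the coefficient of x^5 is 84.

84


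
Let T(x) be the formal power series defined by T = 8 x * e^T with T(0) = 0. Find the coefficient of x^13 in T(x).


Apply the Lagrange inversion formula: if T = 8 x * phi(T) with phi(t) = e^t, then
[x^n] T = 8^n * (1/n) [t^(n-1)] phi(t)^n = 8^n * (1/n) [t^(n-1)] e^(n t) = 8^n * (1/n) * n^(n-1) / (n-1)! = 8^n * n^(n-1) / n!.
When c = 1 this is the Cayley count of rooted labeled trees on n vertices, divided by n!.
For n = 13: 8^13 * 13^12 / 13! = 549755813888 * 23298085122481/6227020800 = 962158785196923551744/467775.

962158785196923551744/467775


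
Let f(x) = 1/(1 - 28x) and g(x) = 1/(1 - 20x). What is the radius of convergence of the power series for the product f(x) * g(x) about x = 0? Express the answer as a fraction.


The radius of 1/(1 - 28x) is 1/28 (nearest singularity at x = 1/28), and the radius of 1/(1 - 20x) is 1/20.
The product f(x)*g(x) = 1/((1 - 28x)(1 - 20x)) has singularities at both 1/28 and 1/20, so its radius of convergence is the distance to the nearest one:
min(1/28, 1/20) = 1/28.

1/28


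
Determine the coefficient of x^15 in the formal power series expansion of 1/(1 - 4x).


The geometric series identity gives 1/(1 - c x) = sum_{k>=0} c^k x^k, so the coefficient of x^k is c^k.
Here c = 4 and k = 15.
Computing: 4^15 = 1073741824

1073741824


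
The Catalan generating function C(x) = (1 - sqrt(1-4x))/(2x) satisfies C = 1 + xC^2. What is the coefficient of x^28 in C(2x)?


Substituting x -> 2x scales the n-th coefficient by 2^n, so [x^28] C(2x) = 2^28 * C_28.
C_28 = C(2*28, 28)/(29) = 7648690600760440/29 = 263747951750360.
So 2^28 * 263747951750360 = 268435456 * 263747951750360 = 70799301697173884764160.

70799301697173884764160


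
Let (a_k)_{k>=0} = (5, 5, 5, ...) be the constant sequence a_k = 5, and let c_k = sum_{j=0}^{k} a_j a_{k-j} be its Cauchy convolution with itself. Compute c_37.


Since a_j = 5 for all j >= 0, the convolution sum becomes
c_k = sum_{j=0}^{k} 5 * 5 = 25 * (k + 1).
Equivalently, the generating function of (a_k) is 5/(1 - x) and its square is 25/(1 - x)^2 = sum_{k>=0} 25(k + 1) x^k.
For k = 37: 25 * 38 = 950.

950


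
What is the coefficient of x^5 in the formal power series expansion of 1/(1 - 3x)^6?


The general identity 1/(1 - c x)^r = sum_{k>=0} c^k C(k + r - 1, r - 1) x^k follows by substituting y = c x into 1/(1 - y)^r = sum_{k>=0} C(k + r - 1, r - 1) y^k.
For c = 3, r = 6, k = 5:
3^5 * C(10, 5) = 243 * 252 = 61236.

61236


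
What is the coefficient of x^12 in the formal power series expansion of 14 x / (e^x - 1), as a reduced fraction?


The exponential generating function for Bernoulli numbers is
x / (e^x - 1) = sum_{k>=0} B_k x^k / k!.
So the coefficient of x^12 in 14 x / (e^x - 1) is 14 B_12 / 12!.
Computing: B_12 = -691/2730, 12! = 479001600, giving
14 * -691/2730 / 479001600 = -691/93405312000.

-691/93405312000


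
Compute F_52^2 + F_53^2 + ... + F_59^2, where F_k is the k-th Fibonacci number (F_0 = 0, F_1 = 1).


There is a standard identity sum_{k=0}^{N} F_k^2 = F_N * F_{N+1} (proved inductively from the telescoping relation F_k^2 = F_k F_{k+1} - F_{k-1} F_k). Then
sum_{k=52}^{59} F_k^2 = F_59 F_60 - F_51 F_52.
Computing: F_59 = 956722026041, F_60 = 1548008755920, F_51 = 20365011074, F_52 = 32951280099.
Sum = 956722026041 * 1548008755920 - 20365011074 * 32951280099 = 1480343020108871642096394.

1480343020108871642096394


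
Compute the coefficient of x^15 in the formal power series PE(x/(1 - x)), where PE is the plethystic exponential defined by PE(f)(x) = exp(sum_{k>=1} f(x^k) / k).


For f(x) = x/(1 - x) we have
sum_{k>=1} f(x^k) / k = sum_{k>=1} (1/k) * x^k / (1 - x^k) = sum_{k, m >= 1} x^(k m) / k,
which after exponentiating simplifies to
PE(x/(1 - x)) = prod_{k>=1} 1 / (1 - x^k).
This is the generating function for the partition function p(n), so the coefficient of x^15 is p(15).
Computing p(15) by dynamic programming over parts 1, 2, ..., 15: p(15) = 176.

176


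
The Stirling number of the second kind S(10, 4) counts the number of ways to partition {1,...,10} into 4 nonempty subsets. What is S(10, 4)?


Using the explicit formula S(n,k) = (1/k!) sum_{j=0}^{k} (-1)^(k-j) C(k,j) j^n:
S(10, 4) = 34105
Equivalently, S(n,k) is n! times the coefficient of x^n in the EGF (e^x - 1)^k / k!.

34105


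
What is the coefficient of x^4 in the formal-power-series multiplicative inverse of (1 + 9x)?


The inverse is 1/(1 + 9x). Apply the geometric identity 1/(1 - y) = sum_{k>=0} y^k with y = -9x:
1/(1 + 9x) = sum_{k>=0} (-9)^k x^k.
So the coefficient of x^4 is (-9)^4 = 6561.

6561


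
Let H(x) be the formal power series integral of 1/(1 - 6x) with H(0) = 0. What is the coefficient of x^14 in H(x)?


1/(1 - 6x) = sum_{k>=0} 6^k x^k. Integrating termwise with H(0) = 0:
H(x) = sum_{k>=0} 6^k x^(k+1) / (k+1) = sum_{m>=1} 6^(m-1) x^m / m.
For m = 14: 6^13/14 = 13060694016/14 = 6530347008/7.

6530347008/7


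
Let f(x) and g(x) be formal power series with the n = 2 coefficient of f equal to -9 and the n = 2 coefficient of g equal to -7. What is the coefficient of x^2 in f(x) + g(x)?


Addition of formal power series is termwise.
The coefficient of x^2 in f + g = -9 + -7
= -16

-16


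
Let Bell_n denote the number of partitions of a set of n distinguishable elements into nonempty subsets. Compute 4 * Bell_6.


Bell_6 can be computed from the Bell triangle or from Dobinski's identity Bell_n = (1/e) * sum_{k>=0} k^n / k!.
Computing Bell_6 = 203.
Then 4 * 203 = 812.

812


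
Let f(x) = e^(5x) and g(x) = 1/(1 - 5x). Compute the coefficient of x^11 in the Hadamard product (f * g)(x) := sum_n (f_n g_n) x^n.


Expanding: f_k = 5^k/k! (from e^(5x)) and g_k = 5^k (from 1/(1 - 5x)). So the Hadamard coefficient (f * g)_k = 5^k 5^k / k! = (25)^k / k!.
For k = 11: 25^11/11! = 2384185791015625/39916800 = 95367431640625/1596672.

95367431640625/1596672


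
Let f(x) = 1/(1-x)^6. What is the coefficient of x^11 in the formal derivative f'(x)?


Differentiate: d/dx [ 1/(1-x)^r ] = r / (1-x)^(r+1).
Here r = 6, so f'(x) = 6 / (1-x)^7.
The expansion of 1/(1-x)^(r+1) has coefficient of x^n equal to C(n+r, r).
So the coefficient of x^11 in f'(x) is
6 * C(17, 6) = 6 * 12376 = 74256

74256


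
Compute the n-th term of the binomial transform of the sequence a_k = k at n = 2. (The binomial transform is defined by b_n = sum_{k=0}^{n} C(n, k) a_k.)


With a_k = k, b_n = sum_{k=0}^{n} C(n, k) k. Using k * C(n, k) = n * C(n-1, k-1) gives b_n = n * sum_{k>=1} C(n-1, k-1) = n * 2^(n-1).
For n = 2: 2 * 2^1 = 2 * 2 = 4.

4


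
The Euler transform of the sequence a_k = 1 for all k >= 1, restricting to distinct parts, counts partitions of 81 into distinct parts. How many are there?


Partitions of 81 into distinct parts can be computed via generating function.
Product (1+x)(1+x^2)(1+x^3)...
The coefficient of x^81 = 84756

84756


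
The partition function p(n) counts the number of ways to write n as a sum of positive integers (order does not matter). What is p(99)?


Using the generating function prod_{k>=1} 1/(1-x^k), we compute p(99).
By dynamic programming over parts 1 through 99:
p(99) = 169229875

169229875


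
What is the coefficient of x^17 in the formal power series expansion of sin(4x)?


The Maclaurin series is sin(t) = sum_{k>=0} (-1)^k t^(2k+1) / (2k+1)!, so substituting t = 4x, only odd powers of x are nonzero, with coefficient of x^(2k+1) equal to (-1)^k 4^(2k+1) / (2k+1)!.
Write 17 = 2*8 + 1, giving the coefficient (-1)^8 * 4^17 / 17! = 17179869184/355687428096000 = 524288/10854718875.

524288/10854718875


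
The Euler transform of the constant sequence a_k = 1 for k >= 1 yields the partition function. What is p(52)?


The Euler transform converts the sequence a_k = 1 into the number of integer partitions.
Using the recurrence or dynamic programming:
p(52) = 281589

281589


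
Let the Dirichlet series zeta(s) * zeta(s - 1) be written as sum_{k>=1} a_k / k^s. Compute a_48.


Convolution gives a_k = sum_{d | k} d * 1 = sum_{d | k} d = sigma(k), the sum of positive divisors of k.
For k = 48, the divisors are 1, 2, 3, 4, 6, 8, 12, 16, 24, 48, so
sigma(48) = 1 + 2 + 3 + 4 + 6 + 8 + 12 + 16 + 24 + 48 = 124.

124


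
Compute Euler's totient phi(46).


phi(n) counts integers in [1, n] coprime to n. Using the multiplicative formula phi(n) = n * prod_{p | n} (1 - 1/p):
46 = 2 * 23, so
phi(46) = 46 * (1 - 1/2) * (1 - 1/23) = 22.

22


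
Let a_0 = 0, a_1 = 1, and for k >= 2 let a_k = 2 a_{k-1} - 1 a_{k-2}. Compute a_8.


Iterating the recurrence forward:
a_0 = 0
a_1 = 1
a_2 = 2*1 - 1*0 = 2
a_3 = 2*2 - 1*1 = 3
a_4 = 2*3 - 1*2 = 4
a_5 = 2*4 - 1*3 = 5
a_6 = 2*5 - 1*4 = 6
a_7 = 2*6 - 1*5 = 7
a_8 = 2*7 - 1*6 = 8
So a_8 = 8.

8


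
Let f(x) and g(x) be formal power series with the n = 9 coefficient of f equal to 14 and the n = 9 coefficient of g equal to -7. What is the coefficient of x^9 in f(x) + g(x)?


Addition of formal power series is termwise.
The coefficient of x^9 in f + g = 14 + -7
= 7

7


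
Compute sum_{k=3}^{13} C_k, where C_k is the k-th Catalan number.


C_3 through C_13: 5, 14, 42, 132, 429, 1430, 4862, 16796, 58786, 208012, 742900
Sum = 5 + 14 + 42 + 132 + 429 + 1430 + 4862 + 16796 + 58786 + 208012 + 742900
= 1033408

1033408


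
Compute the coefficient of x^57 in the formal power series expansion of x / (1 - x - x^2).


Let f(x) = sum_{k>=0} a_k x^k. Multiplying f(x) * (1 - x - x^2) = x and matching coefficients gives a_0 = 0, a_1 = 1, and a_k = a_{k-1} + a_{k-2} for k >= 2. These are the Fibonacci numbers F_k.
Iterating from F_0 = 0, F_1 = 1:
F_0=0, F_1=1, F_2=1, F_3=2, F_4=3, F_5=5, F_6=8, F_7=13, F_8=21, F_9=34, ...
F_57 = 365435296162.

365435296162
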